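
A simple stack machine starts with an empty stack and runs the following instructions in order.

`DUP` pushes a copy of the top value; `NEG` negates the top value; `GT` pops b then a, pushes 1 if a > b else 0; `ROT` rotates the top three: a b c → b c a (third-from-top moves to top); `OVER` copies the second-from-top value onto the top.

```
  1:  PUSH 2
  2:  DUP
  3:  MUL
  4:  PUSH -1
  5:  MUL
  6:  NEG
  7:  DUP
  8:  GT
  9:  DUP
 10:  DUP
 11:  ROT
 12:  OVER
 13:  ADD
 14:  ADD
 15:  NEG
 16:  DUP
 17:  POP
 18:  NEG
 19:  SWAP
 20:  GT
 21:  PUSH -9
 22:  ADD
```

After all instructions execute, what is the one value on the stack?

-9

PUSH 2   2
DUP      2 2
MUL      4
PUSH -1  4 -1
MUL      -4
NEG      4
DUP      4 4
GT       0
DUP      0 0
DUP      0 0 0
ROT      0 0 0
OVER     0 0 0 0
ADD      0 0 0
ADD      0 0
NEG      0 0
DUP      0 0 0
POP      0 0
NEG      0 0
SWAP     0 0
GT       0
PUSH -9  0 -9
ADD      -9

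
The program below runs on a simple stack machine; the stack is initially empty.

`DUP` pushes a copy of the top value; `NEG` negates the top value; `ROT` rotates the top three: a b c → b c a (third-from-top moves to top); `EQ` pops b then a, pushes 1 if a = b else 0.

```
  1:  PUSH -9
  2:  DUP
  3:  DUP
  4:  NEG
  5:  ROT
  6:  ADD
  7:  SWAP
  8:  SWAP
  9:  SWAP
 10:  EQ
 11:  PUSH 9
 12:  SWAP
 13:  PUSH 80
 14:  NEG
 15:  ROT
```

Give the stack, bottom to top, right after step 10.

PUSH -9 → -9
DUP     → -9 -9
DUP     → -9 -9 -9
NEG     → -9 -9 9
ROT     → -9 9 -9
ADD     → -9 0
SWAP    → 0 -9
SWAP    → -9 0
SWAP    → 0 -9
EQ      → 0

[0]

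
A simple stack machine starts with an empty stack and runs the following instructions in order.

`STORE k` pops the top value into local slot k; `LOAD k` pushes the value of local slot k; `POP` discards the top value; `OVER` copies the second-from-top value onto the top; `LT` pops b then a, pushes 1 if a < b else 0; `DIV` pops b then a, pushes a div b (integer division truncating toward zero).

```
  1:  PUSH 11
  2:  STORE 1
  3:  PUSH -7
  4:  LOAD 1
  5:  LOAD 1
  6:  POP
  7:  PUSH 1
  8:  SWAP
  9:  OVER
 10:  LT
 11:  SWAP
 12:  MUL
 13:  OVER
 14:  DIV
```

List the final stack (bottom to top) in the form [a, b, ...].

[-7, 0]

PUSH 11  11
STORE 1  (empty)
PUSH -7  -7
LOAD 1   -7 11
LOAD 1   -7 11 11
POP      -7 11
PUSH 1   -7 11 1
SWAP     -7 1 11
OVER     -7 1 11 1
LT       -7 1 0
SWAP     -7 0 1
MUL      -7 0
OVER     -7 0 -7
DIV      -7 0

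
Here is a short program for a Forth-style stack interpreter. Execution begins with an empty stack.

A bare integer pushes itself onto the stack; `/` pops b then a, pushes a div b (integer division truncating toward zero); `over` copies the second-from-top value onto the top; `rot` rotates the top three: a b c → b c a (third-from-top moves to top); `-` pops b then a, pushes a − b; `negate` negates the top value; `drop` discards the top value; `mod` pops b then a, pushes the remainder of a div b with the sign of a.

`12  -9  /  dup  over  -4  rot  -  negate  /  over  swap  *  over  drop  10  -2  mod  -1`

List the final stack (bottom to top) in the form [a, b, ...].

[-1, 0, 0, -1]

12      [12]
-9      [12, -9]
/       [-1]
dup     [-1, -1]
over    [-1, -1, -1]
-4      [-1, -1, -1, -4]
rot     [-1, -1, -4, -1]
-       [-1, -1, -3]
negate  [-1, -1, 3]
/       [-1, 0]
over    [-1, 0, -1]
swap    [-1, -1, 0]
*       [-1, 0]
over    [-1, 0, -1]
drop    [-1, 0]
10      [-1, 0, 10]
-2      [-1, 0, 10, -2]
mod     [-1, 0, 0]
-1      [-1, 0, 0, -1]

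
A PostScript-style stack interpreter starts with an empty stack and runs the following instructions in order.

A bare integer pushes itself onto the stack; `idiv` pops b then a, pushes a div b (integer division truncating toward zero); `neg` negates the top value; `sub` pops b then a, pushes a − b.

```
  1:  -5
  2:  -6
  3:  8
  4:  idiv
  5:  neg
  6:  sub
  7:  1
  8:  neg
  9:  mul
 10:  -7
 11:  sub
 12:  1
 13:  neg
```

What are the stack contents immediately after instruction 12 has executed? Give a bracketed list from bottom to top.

-5    -5
-6    -5 -6
8     -5 -6 8
idiv  -5 0
neg   -5 0
sub   -5
1     -5 1
neg   -5 -1
mul   5
-7    5 -7
sub   12
1     12 1

[12, 1]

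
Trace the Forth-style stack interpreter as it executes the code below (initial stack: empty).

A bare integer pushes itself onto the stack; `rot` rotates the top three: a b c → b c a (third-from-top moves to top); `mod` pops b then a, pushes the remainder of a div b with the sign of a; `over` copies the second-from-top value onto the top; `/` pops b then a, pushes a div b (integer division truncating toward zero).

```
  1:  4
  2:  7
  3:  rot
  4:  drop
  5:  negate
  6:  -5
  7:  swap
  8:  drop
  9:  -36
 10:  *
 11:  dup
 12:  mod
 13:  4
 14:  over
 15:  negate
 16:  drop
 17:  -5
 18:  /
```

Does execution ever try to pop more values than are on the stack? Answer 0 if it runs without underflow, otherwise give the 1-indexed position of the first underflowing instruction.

3

4 : [4]
7 : [4, 7]
rot  — needs 3 operands, stack has 2 → underflow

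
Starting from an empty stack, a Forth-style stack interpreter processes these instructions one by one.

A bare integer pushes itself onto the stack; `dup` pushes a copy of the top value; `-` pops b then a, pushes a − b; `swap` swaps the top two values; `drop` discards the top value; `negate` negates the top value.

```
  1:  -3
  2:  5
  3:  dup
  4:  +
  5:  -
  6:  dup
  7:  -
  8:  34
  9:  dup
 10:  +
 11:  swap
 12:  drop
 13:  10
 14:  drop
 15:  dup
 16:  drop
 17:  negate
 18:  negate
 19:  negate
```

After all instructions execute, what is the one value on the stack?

-68

-3      [-3]
5       [-3, 5]
dup     [-3, 5, 5]
+       [-3, 10]
-       [-13]
dup     [-13, -13]
-       [0]
34      [0, 34]
dup     [0, 34, 34]
+       [0, 68]
swap    [68, 0]
drop    [68]
10      [68, 10]
drop    [68]
dup     [68, 68]
drop    [68]
negate  [-68]
negate  [68]
negate  [-68]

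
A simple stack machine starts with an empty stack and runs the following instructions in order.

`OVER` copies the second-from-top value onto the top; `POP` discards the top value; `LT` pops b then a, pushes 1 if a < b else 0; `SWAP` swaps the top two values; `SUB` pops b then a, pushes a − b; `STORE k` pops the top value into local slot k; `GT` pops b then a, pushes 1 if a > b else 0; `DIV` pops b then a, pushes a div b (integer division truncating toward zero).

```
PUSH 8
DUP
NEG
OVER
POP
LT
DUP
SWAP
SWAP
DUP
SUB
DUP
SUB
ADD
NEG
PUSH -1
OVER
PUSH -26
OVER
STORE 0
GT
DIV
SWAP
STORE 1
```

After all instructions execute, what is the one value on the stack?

-1

PUSH 8   -> [8]
DUP      -> [8, 8]
NEG      -> [8, -8]
OVER     -> [8, -8, 8]
POP      -> [8, -8]
LT       -> [0]
DUP      -> [0, 0]
SWAP     -> [0, 0]
SWAP     -> [0, 0]
DUP      -> [0, 0, 0]
SUB      -> [0, 0]
DUP      -> [0, 0, 0]
SUB      -> [0, 0]
ADD      -> [0]
NEG      -> [0]
PUSH -1  -> [0, -1]
OVER     -> [0, -1, 0]
PUSH -26 -> [0, -1, 0, -26]
OVER     -> [0, -1, 0, -26, 0]
STORE 0  -> [0, -1, 0, -26]
GT       -> [0, -1, 1]
DIV      -> [0, -1]
SWAP     -> [-1, 0]
STORE 1  -> [-1]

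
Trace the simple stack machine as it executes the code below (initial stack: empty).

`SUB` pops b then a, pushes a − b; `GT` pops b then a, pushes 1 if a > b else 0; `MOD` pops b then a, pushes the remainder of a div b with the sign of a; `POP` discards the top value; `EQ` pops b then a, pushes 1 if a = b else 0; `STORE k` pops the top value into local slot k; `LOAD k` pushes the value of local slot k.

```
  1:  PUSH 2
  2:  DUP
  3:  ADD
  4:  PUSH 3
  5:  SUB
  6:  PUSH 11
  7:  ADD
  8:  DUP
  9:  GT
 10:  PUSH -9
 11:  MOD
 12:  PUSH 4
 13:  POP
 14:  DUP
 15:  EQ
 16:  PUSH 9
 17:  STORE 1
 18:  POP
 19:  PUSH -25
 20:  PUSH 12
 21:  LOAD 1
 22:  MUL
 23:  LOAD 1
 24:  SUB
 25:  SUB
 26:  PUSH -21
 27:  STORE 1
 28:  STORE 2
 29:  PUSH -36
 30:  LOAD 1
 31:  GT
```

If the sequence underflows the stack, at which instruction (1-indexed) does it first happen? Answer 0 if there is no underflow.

PUSH 2   : 2
DUP      : 2 2
ADD      : 4
PUSH 3   : 4 3
SUB      : 1
PUSH 11  : 1 11
ADD      : 12
DUP      : 12 12
GT       : 0
PUSH -9  : 0 -9
MOD      : 0
PUSH 4   : 0 4
POP      : 0
DUP      : 0 0
EQ       : 1
PUSH 9   : 1 9
STORE 1  : 1
POP      : (empty)
PUSH -25 : -25
PUSH 12  : -25 12
LOAD 1   : -25 12 9
MUL      : -25 108
LOAD 1   : -25 108 9
SUB      : -25 99
SUB      : -124
PUSH -21 : -124 -21
STORE 1  : -124
STORE 2  : (empty)
PUSH -36 : -36
LOAD 1   : -36 -21
GT       : 0

0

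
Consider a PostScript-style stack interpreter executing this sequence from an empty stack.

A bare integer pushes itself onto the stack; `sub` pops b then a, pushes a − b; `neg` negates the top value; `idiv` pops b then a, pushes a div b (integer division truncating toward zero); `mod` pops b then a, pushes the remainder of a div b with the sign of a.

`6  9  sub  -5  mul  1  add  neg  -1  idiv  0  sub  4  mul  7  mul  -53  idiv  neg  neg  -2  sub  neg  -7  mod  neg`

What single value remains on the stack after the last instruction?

-6

6    -> 6
9    -> 6 9
sub  -> -3
-5   -> -3 -5
mul  -> 15
1    -> 15 1
add  -> 16
neg  -> -16
-1   -> -16 -1
idiv -> 16
0    -> 16 0
sub  -> 16
4    -> 16 4
mul  -> 64
7    -> 64 7
mul  -> 448
-53  -> 448 -53
idiv -> -8
neg  -> 8
neg  -> -8
-2   -> -8 -2
sub  -> -6
neg  -> 6
-7   -> 6 -7
mod  -> 6
neg  -> -6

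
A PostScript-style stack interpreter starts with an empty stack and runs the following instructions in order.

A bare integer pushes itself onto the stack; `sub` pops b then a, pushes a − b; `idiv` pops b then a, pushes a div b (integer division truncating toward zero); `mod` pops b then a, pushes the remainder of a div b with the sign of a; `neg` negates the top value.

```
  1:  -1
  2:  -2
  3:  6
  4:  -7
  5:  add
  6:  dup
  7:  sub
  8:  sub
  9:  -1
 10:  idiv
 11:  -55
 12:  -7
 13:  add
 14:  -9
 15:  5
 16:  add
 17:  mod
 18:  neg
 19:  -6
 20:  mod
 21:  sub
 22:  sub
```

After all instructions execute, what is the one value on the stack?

-1

-1   → -1
-2   → -1 -2
6    → -1 -2 6
-7   → -1 -2 6 -7
add  → -1 -2 -1
dup  → -1 -2 -1 -1
sub  → -1 -2 0
sub  → -1 -2
-1   → -1 -2 -1
idiv → -1 2
-55  → -1 2 -55
-7   → -1 2 -55 -7
add  → -1 2 -62
-9   → -1 2 -62 -9
5    → -1 2 -62 -9 5
add  → -1 2 -62 -4
mod  → -1 2 -2
neg  → -1 2 2
-6   → -1 2 2 -6
mod  → -1 2 2
sub  → -1 0
sub  → -1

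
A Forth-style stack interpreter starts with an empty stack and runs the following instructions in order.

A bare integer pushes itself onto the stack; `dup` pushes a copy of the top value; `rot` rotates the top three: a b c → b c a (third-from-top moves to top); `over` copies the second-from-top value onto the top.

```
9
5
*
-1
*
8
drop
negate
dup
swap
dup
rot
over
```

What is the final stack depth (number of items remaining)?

9      -> [9]
5      -> [9, 5]
*      -> [45]
-1     -> [45, -1]
*      -> [-45]
8      -> [-45, 8]
drop   -> [-45]
negate -> [45]
dup    -> [45, 45]
swap   -> [45, 45]
dup    -> [45, 45, 45]
rot    -> [45, 45, 45]
over   -> [45, 45, 45, 45]

4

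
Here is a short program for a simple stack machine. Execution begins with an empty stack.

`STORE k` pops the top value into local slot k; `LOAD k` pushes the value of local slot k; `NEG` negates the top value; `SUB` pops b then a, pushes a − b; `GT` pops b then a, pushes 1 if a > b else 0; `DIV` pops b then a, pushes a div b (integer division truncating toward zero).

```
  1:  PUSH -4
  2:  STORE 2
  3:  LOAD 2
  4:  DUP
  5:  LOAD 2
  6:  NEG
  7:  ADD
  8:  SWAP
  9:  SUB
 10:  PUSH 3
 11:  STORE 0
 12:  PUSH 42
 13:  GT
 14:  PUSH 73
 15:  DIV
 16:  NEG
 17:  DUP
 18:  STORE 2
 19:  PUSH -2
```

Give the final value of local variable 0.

PUSH -4 : -4
STORE 2 : (empty)
LOAD 2  : -4
DUP     : -4 -4
LOAD 2  : -4 -4 -4
NEG     : -4 -4 4
ADD     : -4 0
SWAP    : 0 -4
SUB     : 4
PUSH 3  : 4 3
STORE 0 : 4
PUSH 42 : 4 42
GT      : 0
PUSH 73 : 0 73
DIV     : 0
NEG     : 0
DUP     : 0 0
STORE 2 : 0
PUSH -2 : 0 -2

3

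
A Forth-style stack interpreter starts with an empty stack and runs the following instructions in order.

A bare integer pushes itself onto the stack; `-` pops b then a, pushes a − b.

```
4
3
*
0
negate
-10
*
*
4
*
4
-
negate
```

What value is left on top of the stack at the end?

4      → [4]
3      → [4, 3]
*      → [12]
0      → [12, 0]
negate → [12, 0]
-10    → [12, 0, -10]
*      → [12, 0]
*      → [0]
4      → [0, 4]
*      → [0]
4      → [0, 4]
-      → [-4]
negate → [4]

4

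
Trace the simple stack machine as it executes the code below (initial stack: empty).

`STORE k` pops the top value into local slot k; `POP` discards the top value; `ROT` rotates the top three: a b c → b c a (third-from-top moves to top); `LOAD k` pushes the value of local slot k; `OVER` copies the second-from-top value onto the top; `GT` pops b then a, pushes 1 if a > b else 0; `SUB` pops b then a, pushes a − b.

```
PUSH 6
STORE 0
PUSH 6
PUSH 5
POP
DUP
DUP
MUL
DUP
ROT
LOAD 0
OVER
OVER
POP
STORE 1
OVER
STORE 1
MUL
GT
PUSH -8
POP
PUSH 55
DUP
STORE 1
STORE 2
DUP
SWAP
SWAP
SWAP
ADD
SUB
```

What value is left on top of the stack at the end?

36

PUSH 6  : 6
STORE 0 : (empty)
PUSH 6  : 6
PUSH 5  : 6 5
POP     : 6
DUP     : 6 6
DUP     : 6 6 6
MUL     : 6 36
DUP     : 6 36 36
ROT     : 36 36 6
LOAD 0  : 36 36 6 6
OVER    : 36 36 6 6 6
OVER    : 36 36 6 6 6 6
POP     : 36 36 6 6 6
STORE 1 : 36 36 6 6
OVER    : 36 36 6 6 6
STORE 1 : 36 36 6 6
MUL     : 36 36 36
GT      : 36 0
PUSH -8 : 36 0 -8
POP     : 36 0
PUSH 55 : 36 0 55
DUP     : 36 0 55 55
STORE 1 : 36 0 55
STORE 2 : 36 0
DUP     : 36 0 0
SWAP    : 36 0 0
SWAP    : 36 0 0
SWAP    : 36 0 0
ADD     : 36 0
SUB     : 36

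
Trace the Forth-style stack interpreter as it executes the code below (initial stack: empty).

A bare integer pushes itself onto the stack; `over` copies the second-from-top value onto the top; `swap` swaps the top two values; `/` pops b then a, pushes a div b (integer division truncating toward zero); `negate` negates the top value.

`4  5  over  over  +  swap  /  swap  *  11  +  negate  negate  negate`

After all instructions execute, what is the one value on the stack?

-15

4       [4]
5       [4, 5]
over    [4, 5, 4]
over    [4, 5, 4, 5]
+       [4, 5, 9]
swap    [4, 9, 5]
/       [4, 1]
swap    [1, 4]
*       [4]
11      [4, 11]
+       [15]
negate  [-15]
negate  [15]
negate  [-15]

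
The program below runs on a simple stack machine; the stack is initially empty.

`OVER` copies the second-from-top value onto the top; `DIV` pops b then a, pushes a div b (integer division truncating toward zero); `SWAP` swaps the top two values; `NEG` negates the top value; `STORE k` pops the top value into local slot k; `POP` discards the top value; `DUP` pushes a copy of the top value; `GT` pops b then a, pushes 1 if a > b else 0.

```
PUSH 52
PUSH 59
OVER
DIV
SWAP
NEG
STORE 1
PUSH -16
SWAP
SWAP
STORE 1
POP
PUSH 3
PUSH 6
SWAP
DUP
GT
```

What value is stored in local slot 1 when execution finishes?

-16

PUSH 52  -> 52
PUSH 59  -> 52 59
OVER     -> 52 59 52
DIV      -> 52 1
SWAP     -> 1 52
NEG      -> 1 -52
STORE 1  -> 1
PUSH -16 -> 1 -16
SWAP     -> -16 1
SWAP     -> 1 -16
STORE 1  -> 1
POP      -> (empty)
PUSH 3   -> 3
PUSH 6   -> 3 6
SWAP     -> 6 3
DUP      -> 6 3 3
GT       -> 6 0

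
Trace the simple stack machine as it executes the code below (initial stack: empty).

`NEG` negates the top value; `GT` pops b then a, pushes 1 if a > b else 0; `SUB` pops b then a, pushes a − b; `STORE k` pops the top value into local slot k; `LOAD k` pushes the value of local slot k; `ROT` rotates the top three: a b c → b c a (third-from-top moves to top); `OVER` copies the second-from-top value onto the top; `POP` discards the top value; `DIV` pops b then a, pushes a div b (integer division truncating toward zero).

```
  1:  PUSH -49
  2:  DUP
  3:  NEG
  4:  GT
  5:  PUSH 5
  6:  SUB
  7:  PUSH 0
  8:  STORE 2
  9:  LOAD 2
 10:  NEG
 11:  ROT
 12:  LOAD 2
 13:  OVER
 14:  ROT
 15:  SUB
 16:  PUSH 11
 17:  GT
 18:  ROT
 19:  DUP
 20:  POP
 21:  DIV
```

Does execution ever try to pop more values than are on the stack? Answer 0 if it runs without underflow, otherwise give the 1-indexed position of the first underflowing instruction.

PUSH -49 : [-49]
DUP      : [-49, -49]
NEG      : [-49, 49]
GT       : [0]
PUSH 5   : [0, 5]
SUB      : [-5]
PUSH 0   : [-5, 0]
STORE 2  : [-5]
LOAD 2   : [-5, 0]
NEG      : [-5, 0]
ROT  — needs 3 operands, stack has 2 → underflow

11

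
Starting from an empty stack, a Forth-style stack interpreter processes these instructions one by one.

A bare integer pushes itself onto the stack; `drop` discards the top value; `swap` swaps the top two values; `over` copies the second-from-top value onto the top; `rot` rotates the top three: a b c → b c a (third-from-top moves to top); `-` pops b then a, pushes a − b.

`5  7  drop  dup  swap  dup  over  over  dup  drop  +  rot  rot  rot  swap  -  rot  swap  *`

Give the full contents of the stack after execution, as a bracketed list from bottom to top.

[5, 25]

5    -> 5
7    -> 5 7
drop -> 5
dup  -> 5 5
swap -> 5 5
dup  -> 5 5 5
over -> 5 5 5 5
over -> 5 5 5 5 5
dup  -> 5 5 5 5 5 5
drop -> 5 5 5 5 5
+    -> 5 5 5 10
rot  -> 5 5 10 5
rot  -> 5 10 5 5
rot  -> 5 5 5 10
swap -> 5 5 10 5
-    -> 5 5 5
rot  -> 5 5 5
swap -> 5 5 5
*    -> 5 25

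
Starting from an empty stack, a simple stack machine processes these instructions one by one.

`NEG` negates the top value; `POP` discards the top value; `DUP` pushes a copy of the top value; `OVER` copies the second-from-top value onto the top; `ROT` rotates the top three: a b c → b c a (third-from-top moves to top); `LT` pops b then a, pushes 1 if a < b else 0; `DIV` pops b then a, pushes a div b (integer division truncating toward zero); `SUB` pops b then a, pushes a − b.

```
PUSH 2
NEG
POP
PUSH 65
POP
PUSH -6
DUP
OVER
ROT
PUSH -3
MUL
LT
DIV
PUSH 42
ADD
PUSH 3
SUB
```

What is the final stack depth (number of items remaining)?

1

PUSH 2  → 2
NEG     → -2
POP     → (empty)
PUSH 65 → 65
POP     → (empty)
PUSH -6 → -6
DUP     → -6 -6
OVER    → -6 -6 -6
ROT     → -6 -6 -6
PUSH -3 → -6 -6 -6 -3
MUL     → -6 -6 18
LT      → -6 1
DIV     → -6
PUSH 42 → -6 42
ADD     → 36
PUSH 3  → 36 3
SUB     → 33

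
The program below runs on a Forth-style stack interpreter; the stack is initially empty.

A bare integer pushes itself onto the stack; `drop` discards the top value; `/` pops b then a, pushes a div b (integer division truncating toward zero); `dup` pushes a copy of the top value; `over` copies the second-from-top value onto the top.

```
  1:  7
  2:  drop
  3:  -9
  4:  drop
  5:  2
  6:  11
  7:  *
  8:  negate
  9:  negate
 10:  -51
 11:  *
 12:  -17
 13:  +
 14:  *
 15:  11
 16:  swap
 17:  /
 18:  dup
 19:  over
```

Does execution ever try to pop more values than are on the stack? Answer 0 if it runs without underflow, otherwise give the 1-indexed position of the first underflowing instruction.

7      : [7]
drop   : []
-9     : [-9]
drop   : []
2      : [2]
11     : [2, 11]
*      : [22]
negate : [-22]
negate : [22]
-51    : [22, -51]
*      : [-1122]
-17    : [-1122, -17]
+      : [-1139]
*  — needs 2 operands, stack has 1 → underflow

14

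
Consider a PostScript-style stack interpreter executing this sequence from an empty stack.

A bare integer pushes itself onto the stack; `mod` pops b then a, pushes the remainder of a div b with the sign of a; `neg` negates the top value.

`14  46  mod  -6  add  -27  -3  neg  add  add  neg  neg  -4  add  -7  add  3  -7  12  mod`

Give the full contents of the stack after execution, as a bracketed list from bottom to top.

[-27, 3, -7]

14  : [14]
46  : [14, 46]
mod : [14]
-6  : [14, -6]
add : [8]
-27 : [8, -27]
-3  : [8, -27, -3]
neg : [8, -27, 3]
add : [8, -24]
add : [-16]
neg : [16]
neg : [-16]
-4  : [-16, -4]
add : [-20]
-7  : [-20, -7]
add : [-27]
3   : [-27, 3]
-7  : [-27, 3, -7]
12  : [-27, 3, -7, 12]
mod : [-27, 3, -7]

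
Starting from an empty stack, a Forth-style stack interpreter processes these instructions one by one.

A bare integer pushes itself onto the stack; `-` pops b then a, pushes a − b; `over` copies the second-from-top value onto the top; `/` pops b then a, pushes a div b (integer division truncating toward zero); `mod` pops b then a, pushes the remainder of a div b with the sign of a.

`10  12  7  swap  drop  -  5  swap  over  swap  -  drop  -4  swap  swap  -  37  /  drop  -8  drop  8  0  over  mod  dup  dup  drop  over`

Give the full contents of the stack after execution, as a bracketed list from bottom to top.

[8, 0, 0, 0]

10   : 10
12   : 10 12
7    : 10 12 7
swap : 10 7 12
drop : 10 7
-    : 3
5    : 3 5
swap : 5 3
over : 5 3 5
swap : 5 5 3
-    : 5 2
drop : 5
-4   : 5 -4
swap : -4 5
swap : 5 -4
-    : 9
37   : 9 37
/    : 0
drop : (empty)
-8   : -8
drop : (empty)
8    : 8
0    : 8 0
over : 8 0 8
mod  : 8 0
dup  : 8 0 0
dup  : 8 0 0 0
drop : 8 0 0
over : 8 0 0 0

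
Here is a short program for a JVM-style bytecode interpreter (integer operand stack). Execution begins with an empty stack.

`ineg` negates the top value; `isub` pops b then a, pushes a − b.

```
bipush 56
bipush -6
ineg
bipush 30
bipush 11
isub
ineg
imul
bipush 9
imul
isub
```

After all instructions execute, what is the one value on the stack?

bipush 56 : [56]
bipush -6 : [56, -6]
ineg      : [56, 6]
bipush 30 : [56, 6, 30]
bipush 11 : [56, 6, 30, 11]
isub      : [56, 6, 19]
ineg      : [56, 6, -19]
imul      : [56, -114]
bipush 9  : [56, -114, 9]
imul      : [56, -1026]
isub      : [1082]

1082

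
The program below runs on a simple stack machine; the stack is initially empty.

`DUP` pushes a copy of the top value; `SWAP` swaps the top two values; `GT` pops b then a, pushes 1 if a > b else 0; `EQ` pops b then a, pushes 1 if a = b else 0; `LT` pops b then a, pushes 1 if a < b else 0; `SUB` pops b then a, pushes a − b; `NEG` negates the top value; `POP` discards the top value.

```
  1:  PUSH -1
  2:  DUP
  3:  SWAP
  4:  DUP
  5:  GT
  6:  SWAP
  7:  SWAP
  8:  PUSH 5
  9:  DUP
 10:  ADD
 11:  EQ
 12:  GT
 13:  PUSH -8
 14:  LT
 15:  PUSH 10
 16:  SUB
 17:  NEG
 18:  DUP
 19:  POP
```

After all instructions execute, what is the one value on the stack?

10

PUSH -1  -1
DUP      -1 -1
SWAP     -1 -1
DUP      -1 -1 -1
GT       -1 0
SWAP     0 -1
SWAP     -1 0
PUSH 5   -1 0 5
DUP      -1 0 5 5
ADD      -1 0 10
EQ       -1 0
GT       0
PUSH -8  0 -8
LT       0
PUSH 10  0 10
SUB      -10
NEG      10
DUP      10 10
POP      10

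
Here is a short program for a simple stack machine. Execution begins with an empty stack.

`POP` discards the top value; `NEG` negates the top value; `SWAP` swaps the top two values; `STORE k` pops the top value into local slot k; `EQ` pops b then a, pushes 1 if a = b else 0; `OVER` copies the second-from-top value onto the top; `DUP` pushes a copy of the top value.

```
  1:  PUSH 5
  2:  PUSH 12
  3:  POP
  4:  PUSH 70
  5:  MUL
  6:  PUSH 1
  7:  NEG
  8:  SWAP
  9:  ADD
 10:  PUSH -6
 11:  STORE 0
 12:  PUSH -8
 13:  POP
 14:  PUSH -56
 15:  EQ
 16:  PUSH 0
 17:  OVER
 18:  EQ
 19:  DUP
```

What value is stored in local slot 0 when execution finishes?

-6

PUSH 5   → [5]
PUSH 12  → [5, 12]
POP      → [5]
PUSH 70  → [5, 70]
MUL      → [350]
PUSH 1   → [350, 1]
NEG      → [350, -1]
SWAP     → [-1, 350]
ADD      → [349]
PUSH -6  → [349, -6]
STORE 0  → [349]
PUSH -8  → [349, -8]
POP      → [349]
PUSH -56 → [349, -56]
EQ       → [0]
PUSH 0   → [0, 0]
OVER     → [0, 0, 0]
EQ       → [0, 1]
DUP      → [0, 1, 1]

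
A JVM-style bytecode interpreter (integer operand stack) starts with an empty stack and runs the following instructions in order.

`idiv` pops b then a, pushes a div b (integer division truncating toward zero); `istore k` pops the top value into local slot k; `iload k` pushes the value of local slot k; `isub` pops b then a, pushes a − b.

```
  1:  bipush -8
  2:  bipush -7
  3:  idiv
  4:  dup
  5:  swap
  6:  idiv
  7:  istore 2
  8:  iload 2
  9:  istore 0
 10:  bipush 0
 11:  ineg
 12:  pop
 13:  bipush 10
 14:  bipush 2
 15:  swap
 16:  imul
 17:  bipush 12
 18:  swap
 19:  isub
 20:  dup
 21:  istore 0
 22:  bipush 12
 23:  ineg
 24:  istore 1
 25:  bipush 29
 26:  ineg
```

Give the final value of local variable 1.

bipush -8  -8
bipush -7  -8 -7
idiv       1
dup        1 1
swap       1 1
idiv       1
istore 2   (empty)
iload 2    1
istore 0   (empty)
bipush 0   0
ineg       0
pop        (empty)
bipush 10  10
bipush 2   10 2
swap       2 10
imul       20
bipush 12  20 12
swap       12 20
isub       -8
dup        -8 -8
istore 0   -8
bipush 12  -8 12
ineg       -8 -12
istore 1   -8
bipush 29  -8 29
ineg       -8 -29

-12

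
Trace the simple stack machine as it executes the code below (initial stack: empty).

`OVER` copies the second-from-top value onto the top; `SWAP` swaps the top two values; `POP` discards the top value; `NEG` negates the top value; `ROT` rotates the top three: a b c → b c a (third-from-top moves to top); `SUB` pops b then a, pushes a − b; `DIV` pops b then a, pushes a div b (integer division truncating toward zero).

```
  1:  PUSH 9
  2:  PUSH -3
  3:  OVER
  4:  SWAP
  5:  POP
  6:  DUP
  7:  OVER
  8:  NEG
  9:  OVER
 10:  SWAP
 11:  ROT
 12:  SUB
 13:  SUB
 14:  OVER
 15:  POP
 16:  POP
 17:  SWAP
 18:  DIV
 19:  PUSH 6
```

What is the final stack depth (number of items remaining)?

PUSH 9   [9]
PUSH -3  [9, -3]
OVER     [9, -3, 9]
SWAP     [9, 9, -3]
POP      [9, 9]
DUP      [9, 9, 9]
OVER     [9, 9, 9, 9]
NEG      [9, 9, 9, -9]
OVER     [9, 9, 9, -9, 9]
SWAP     [9, 9, 9, 9, -9]
ROT      [9, 9, 9, -9, 9]
SUB      [9, 9, 9, -18]
SUB      [9, 9, 27]
OVER     [9, 9, 27, 9]
POP      [9, 9, 27]
POP      [9, 9]
SWAP     [9, 9]
DIV      [1]
PUSH 6   [1, 6]

2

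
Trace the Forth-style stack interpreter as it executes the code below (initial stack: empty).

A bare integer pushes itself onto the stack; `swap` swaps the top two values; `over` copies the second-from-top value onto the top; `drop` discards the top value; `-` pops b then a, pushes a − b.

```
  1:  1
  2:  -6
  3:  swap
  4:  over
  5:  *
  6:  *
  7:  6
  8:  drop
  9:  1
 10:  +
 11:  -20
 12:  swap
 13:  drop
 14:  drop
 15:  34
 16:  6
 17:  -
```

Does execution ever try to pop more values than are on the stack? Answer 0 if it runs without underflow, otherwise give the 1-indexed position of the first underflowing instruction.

0

1    : 1
-6   : 1 -6
swap : -6 1
over : -6 1 -6
*    : -6 -6
*    : 36
6    : 36 6
drop : 36
1    : 36 1
+    : 37
-20  : 37 -20
swap : -20 37
drop : -20
drop : (empty)
34   : 34
6    : 34 6
-    : 28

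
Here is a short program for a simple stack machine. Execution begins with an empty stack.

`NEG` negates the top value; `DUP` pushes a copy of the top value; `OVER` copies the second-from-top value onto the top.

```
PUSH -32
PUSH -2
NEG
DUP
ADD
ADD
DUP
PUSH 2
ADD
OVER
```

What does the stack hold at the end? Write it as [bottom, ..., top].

PUSH -32 : [-32]
PUSH -2  : [-32, -2]
NEG      : [-32, 2]
DUP      : [-32, 2, 2]
ADD      : [-32, 4]
ADD      : [-28]
DUP      : [-28, -28]
PUSH 2   : [-28, -28, 2]
ADD      : [-28, -26]
OVER     : [-28, -26, -28]

[-28, -26, -28]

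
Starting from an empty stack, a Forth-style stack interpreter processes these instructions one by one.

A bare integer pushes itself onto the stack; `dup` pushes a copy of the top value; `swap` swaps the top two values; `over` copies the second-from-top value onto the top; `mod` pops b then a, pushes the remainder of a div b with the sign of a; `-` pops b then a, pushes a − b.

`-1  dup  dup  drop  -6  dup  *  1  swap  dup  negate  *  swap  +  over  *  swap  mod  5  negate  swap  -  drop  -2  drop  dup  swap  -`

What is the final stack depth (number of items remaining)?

1

-1     -> [-1]
dup    -> [-1, -1]
dup    -> [-1, -1, -1]
drop   -> [-1, -1]
-6     -> [-1, -1, -6]
dup    -> [-1, -1, -6, -6]
*      -> [-1, -1, 36]
1      -> [-1, -1, 36, 1]
swap   -> [-1, -1, 1, 36]
dup    -> [-1, -1, 1, 36, 36]
negate -> [-1, -1, 1, 36, -36]
*      -> [-1, -1, 1, -1296]
swap   -> [-1, -1, -1296, 1]
+      -> [-1, -1, -1295]
over   -> [-1, -1, -1295, -1]
*      -> [-1, -1, 1295]
swap   -> [-1, 1295, -1]
mod    -> [-1, 0]
5      -> [-1, 0, 5]
negate -> [-1, 0, -5]
swap   -> [-1, -5, 0]
-      -> [-1, -5]
drop   -> [-1]
-2     -> [-1, -2]
drop   -> [-1]
dup    -> [-1, -1]
swap   -> [-1, -1]
-      -> [0]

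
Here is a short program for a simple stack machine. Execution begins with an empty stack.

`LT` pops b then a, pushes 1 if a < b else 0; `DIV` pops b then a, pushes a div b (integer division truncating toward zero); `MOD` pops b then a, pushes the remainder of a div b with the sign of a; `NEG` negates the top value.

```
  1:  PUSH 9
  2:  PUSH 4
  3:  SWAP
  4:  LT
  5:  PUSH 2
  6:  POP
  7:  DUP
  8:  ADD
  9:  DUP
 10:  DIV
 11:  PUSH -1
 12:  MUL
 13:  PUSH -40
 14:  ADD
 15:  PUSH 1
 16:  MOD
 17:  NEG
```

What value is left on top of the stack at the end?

0

PUSH 9    9
PUSH 4    9 4
SWAP      4 9
LT        1
PUSH 2    1 2
POP       1
DUP       1 1
ADD       2
DUP       2 2
DIV       1
PUSH -1   1 -1
MUL       -1
PUSH -40  -1 -40
ADD       -41
PUSH 1    -41 1
MOD       0
NEG       0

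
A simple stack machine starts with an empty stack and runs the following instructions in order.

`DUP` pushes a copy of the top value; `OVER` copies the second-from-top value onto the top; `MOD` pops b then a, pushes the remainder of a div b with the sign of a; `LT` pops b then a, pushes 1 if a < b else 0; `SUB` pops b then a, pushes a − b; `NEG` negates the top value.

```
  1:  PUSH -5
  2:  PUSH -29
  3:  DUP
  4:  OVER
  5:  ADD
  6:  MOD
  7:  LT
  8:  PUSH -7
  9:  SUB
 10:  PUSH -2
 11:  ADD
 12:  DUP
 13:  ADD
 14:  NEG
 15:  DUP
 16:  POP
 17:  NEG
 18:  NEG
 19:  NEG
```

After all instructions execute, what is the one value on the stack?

10

PUSH -5  : -5
PUSH -29 : -5 -29
DUP      : -5 -29 -29
OVER     : -5 -29 -29 -29
ADD      : -5 -29 -58
MOD      : -5 -29
LT       : 0
PUSH -7  : 0 -7
SUB      : 7
PUSH -2  : 7 -2
ADD      : 5
DUP      : 5 5
ADD      : 10
NEG      : -10
DUP      : -10 -10
POP      : -10
NEG      : 10
NEG      : -10
NEG      : 10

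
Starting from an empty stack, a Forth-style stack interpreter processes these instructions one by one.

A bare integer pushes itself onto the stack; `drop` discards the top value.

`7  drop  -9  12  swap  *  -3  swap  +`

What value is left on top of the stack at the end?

7    -> [7]
drop -> []
-9   -> [-9]
12   -> [-9, 12]
swap -> [12, -9]
*    -> [-108]
-3   -> [-108, -3]
swap -> [-3, -108]
+    -> [-111]

-111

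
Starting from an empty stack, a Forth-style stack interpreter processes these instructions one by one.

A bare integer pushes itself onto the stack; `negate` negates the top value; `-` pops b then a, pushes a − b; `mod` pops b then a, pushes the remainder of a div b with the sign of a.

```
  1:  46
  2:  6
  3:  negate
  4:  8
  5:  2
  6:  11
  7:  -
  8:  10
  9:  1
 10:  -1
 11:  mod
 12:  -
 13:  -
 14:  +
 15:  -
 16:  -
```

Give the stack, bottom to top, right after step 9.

[46, -6, 8, -9, 10, 1]

46      46
6       46 6
negate  46 -6
8       46 -6 8
2       46 -6 8 2
11      46 -6 8 2 11
-       46 -6 8 -9
10      46 -6 8 -9 10
1       46 -6 8 -9 10 1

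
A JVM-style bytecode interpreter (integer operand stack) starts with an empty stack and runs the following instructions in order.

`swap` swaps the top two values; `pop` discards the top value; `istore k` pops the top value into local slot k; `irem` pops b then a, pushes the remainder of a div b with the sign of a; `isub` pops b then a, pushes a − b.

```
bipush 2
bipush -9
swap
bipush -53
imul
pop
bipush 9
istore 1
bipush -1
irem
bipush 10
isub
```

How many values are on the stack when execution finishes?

1

bipush 2   → 2
bipush -9  → 2 -9
swap       → -9 2
bipush -53 → -9 2 -53
imul       → -9 -106
pop        → -9
bipush 9   → -9 9
istore 1   → -9
bipush -1  → -9 -1
irem       → 0
bipush 10  → 0 10
isub       → -10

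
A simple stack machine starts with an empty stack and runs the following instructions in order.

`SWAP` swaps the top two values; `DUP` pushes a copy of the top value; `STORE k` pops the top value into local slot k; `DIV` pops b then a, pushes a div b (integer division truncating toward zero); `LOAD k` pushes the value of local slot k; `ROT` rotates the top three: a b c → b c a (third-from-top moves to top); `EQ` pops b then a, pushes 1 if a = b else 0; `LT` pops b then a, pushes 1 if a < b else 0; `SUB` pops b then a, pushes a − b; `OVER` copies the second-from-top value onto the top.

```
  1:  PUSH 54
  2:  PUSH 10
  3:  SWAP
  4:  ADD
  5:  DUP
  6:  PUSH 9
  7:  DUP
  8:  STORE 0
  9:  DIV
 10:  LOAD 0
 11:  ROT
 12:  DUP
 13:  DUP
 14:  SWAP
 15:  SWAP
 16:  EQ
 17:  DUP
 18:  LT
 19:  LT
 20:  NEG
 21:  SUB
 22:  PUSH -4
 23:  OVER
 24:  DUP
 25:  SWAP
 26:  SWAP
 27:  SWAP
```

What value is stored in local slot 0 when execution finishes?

9

PUSH 54  54
PUSH 10  54 10
SWAP     10 54
ADD      64
DUP      64 64
PUSH 9   64 64 9
DUP      64 64 9 9
STORE 0  64 64 9
DIV      64 7
LOAD 0   64 7 9
ROT      7 9 64
DUP      7 9 64 64
DUP      7 9 64 64 64
SWAP     7 9 64 64 64
SWAP     7 9 64 64 64
EQ       7 9 64 1
DUP      7 9 64 1 1
LT       7 9 64 0
LT       7 9 0
NEG      7 9 0
SUB      7 9
PUSH -4  7 9 -4
OVER     7 9 -4 9
DUP      7 9 -4 9 9
SWAP     7 9 -4 9 9
SWAP     7 9 -4 9 9
SWAP     7 9 -4 9 9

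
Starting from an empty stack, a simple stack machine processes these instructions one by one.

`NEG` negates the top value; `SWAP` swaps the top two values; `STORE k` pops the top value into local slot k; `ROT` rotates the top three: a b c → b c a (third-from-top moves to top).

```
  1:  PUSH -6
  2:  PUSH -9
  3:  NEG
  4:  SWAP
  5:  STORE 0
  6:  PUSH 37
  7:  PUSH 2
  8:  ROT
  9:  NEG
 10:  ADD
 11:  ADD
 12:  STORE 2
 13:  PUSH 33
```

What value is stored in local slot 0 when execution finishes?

PUSH -6 → -6
PUSH -9 → -6 -9
NEG     → -6 9
SWAP    → 9 -6
STORE 0 → 9
PUSH 37 → 9 37
PUSH 2  → 9 37 2
ROT     → 37 2 9
NEG     → 37 2 -9
ADD     → 37 -7
ADD     → 30
STORE 2 → (empty)
PUSH 33 → 33

-6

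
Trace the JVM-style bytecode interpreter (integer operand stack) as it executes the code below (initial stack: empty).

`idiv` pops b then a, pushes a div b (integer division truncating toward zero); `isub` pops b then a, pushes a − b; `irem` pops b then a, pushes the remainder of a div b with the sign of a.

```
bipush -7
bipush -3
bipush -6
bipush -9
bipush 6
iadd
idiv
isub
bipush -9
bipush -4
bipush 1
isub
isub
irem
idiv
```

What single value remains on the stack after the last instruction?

7

bipush -7 → [-7]
bipush -3 → [-7, -3]
bipush -6 → [-7, -3, -6]
bipush -9 → [-7, -3, -6, -9]
bipush 6  → [-7, -3, -6, -9, 6]
iadd      → [-7, -3, -6, -3]
idiv      → [-7, -3, 2]
isub      → [-7, -5]
bipush -9 → [-7, -5, -9]
bipush -4 → [-7, -5, -9, -4]
bipush 1  → [-7, -5, -9, -4, 1]
isub      → [-7, -5, -9, -5]
isub      → [-7, -5, -4]
irem      → [-7, -1]
idiv      → [7]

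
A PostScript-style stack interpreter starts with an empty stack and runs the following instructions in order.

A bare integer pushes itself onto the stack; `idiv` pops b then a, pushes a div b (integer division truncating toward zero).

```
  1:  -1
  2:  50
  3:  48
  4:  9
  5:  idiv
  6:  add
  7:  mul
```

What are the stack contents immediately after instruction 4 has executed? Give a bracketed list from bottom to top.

-1  [-1]
50  [-1, 50]
48  [-1, 50, 48]
9   [-1, 50, 48, 9]

[-1, 50, 48, 9]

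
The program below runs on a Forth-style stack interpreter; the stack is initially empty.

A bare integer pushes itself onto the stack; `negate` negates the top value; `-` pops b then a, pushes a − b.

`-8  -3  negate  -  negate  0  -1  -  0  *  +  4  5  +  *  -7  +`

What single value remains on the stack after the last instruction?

-8     -> -8
-3     -> -8 -3
negate -> -8 3
-      -> -11
negate -> 11
0      -> 11 0
-1     -> 11 0 -1
-      -> 11 1
0      -> 11 1 0
*      -> 11 0
+      -> 11
4      -> 11 4
5      -> 11 4 5
+      -> 11 9
*      -> 99
-7     -> 99 -7
+      -> 92

92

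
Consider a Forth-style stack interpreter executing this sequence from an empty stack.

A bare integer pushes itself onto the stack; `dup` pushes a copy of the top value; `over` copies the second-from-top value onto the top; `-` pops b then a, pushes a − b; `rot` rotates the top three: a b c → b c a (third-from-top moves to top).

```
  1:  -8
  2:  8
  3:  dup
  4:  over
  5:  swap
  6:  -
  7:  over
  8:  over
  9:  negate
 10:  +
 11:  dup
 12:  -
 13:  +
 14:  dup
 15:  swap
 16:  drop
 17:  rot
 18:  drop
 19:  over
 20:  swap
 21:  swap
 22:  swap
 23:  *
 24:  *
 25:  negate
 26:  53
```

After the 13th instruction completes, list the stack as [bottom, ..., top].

-8     → [-8]
8      → [-8, 8]
dup    → [-8, 8, 8]
over   → [-8, 8, 8, 8]
swap   → [-8, 8, 8, 8]
-      → [-8, 8, 0]
over   → [-8, 8, 0, 8]
over   → [-8, 8, 0, 8, 0]
negate → [-8, 8, 0, 8, 0]
+      → [-8, 8, 0, 8]
dup    → [-8, 8, 0, 8, 8]
-      → [-8, 8, 0, 0]
+      → [-8, 8, 0]

[-8, 8, 0]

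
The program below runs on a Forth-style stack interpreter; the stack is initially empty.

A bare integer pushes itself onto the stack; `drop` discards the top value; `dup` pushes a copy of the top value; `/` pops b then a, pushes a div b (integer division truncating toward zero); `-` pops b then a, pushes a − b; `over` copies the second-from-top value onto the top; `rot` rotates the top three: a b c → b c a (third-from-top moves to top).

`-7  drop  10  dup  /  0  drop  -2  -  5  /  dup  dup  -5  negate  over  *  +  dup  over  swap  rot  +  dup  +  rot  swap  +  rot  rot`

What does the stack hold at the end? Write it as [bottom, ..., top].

-7     → -7
drop   → (empty)
10     → 10
dup    → 10 10
/      → 1
0      → 1 0
drop   → 1
-2     → 1 -2
-      → 3
5      → 3 5
/      → 0
dup    → 0 0
dup    → 0 0 0
-5     → 0 0 0 -5
negate → 0 0 0 5
over   → 0 0 0 5 0
*      → 0 0 0 0
+      → 0 0 0
dup    → 0 0 0 0
over   → 0 0 0 0 0
swap   → 0 0 0 0 0
rot    → 0 0 0 0 0
+      → 0 0 0 0
dup    → 0 0 0 0 0
+      → 0 0 0 0
rot    → 0 0 0 0
swap   → 0 0 0 0
+      → 0 0 0
rot    → 0 0 0
rot    → 0 0 0

[0, 0, 0]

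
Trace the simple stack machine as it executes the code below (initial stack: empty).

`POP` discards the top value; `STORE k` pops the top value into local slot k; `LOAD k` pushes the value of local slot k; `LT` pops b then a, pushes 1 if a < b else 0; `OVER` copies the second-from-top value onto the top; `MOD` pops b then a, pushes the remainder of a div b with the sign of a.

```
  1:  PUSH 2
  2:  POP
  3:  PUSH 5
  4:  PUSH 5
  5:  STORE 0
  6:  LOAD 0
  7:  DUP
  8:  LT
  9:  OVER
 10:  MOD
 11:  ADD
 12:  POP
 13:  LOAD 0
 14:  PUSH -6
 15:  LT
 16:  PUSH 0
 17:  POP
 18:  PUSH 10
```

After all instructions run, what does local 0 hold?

PUSH 2  : 2
POP     : (empty)
PUSH 5  : 5
PUSH 5  : 5 5
STORE 0 : 5
LOAD 0  : 5 5
DUP     : 5 5 5
LT      : 5 0
OVER    : 5 0 5
MOD     : 5 0
ADD     : 5
POP     : (empty)
LOAD 0  : 5
PUSH -6 : 5 -6
LT      : 0
PUSH 0  : 0 0
POP     : 0
PUSH 10 : 0 10

5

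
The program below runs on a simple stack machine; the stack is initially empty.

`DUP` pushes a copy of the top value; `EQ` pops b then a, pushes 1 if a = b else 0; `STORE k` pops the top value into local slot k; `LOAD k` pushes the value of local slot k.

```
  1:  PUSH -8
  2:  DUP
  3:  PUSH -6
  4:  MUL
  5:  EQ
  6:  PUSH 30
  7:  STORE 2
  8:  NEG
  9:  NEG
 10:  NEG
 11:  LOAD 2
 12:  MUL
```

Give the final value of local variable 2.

30

PUSH -8 -> -8
DUP     -> -8 -8
PUSH -6 -> -8 -8 -6
MUL     -> -8 48
EQ      -> 0
PUSH 30 -> 0 30
STORE 2 -> 0
NEG     -> 0
NEG     -> 0
NEG     -> 0
LOAD 2  -> 0 30
MUL     -> 0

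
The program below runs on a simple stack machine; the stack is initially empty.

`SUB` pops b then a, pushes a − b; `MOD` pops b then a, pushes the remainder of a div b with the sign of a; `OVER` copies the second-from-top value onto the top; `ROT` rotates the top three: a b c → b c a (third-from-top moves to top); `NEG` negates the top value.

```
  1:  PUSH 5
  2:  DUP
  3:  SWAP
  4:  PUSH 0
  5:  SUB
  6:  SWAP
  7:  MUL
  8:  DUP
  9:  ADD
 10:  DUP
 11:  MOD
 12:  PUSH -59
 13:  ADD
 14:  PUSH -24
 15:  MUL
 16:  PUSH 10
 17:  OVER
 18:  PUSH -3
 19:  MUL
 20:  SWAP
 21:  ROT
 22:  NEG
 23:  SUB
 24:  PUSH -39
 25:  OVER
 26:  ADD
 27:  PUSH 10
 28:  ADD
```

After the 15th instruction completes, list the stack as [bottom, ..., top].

[1416]

PUSH 5   → [5]
DUP      → [5, 5]
SWAP     → [5, 5]
PUSH 0   → [5, 5, 0]
SUB      → [5, 5]
SWAP     → [5, 5]
MUL      → [25]
DUP      → [25, 25]
ADD      → [50]
DUP      → [50, 50]
MOD      → [0]
PUSH -59 → [0, -59]
ADD      → [-59]
PUSH -24 → [-59, -24]
MUL      → [1416]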